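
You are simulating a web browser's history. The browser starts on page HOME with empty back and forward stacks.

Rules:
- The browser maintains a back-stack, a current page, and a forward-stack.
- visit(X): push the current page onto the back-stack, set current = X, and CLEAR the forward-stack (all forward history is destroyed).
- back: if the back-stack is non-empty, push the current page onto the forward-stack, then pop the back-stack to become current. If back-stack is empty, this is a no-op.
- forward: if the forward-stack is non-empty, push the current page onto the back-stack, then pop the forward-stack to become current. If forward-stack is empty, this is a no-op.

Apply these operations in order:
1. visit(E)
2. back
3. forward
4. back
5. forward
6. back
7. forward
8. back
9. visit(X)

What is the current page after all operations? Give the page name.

After 1 (visit(E)): cur=E back=1 fwd=0
After 2 (back): cur=HOME back=0 fwd=1
After 3 (forward): cur=E back=1 fwd=0
After 4 (back): cur=HOME back=0 fwd=1
After 5 (forward): cur=E back=1 fwd=0
After 6 (back): cur=HOME back=0 fwd=1
After 7 (forward): cur=E back=1 fwd=0
After 8 (back): cur=HOME back=0 fwd=1
After 9 (visit(X)): cur=X back=1 fwd=0

Answer: X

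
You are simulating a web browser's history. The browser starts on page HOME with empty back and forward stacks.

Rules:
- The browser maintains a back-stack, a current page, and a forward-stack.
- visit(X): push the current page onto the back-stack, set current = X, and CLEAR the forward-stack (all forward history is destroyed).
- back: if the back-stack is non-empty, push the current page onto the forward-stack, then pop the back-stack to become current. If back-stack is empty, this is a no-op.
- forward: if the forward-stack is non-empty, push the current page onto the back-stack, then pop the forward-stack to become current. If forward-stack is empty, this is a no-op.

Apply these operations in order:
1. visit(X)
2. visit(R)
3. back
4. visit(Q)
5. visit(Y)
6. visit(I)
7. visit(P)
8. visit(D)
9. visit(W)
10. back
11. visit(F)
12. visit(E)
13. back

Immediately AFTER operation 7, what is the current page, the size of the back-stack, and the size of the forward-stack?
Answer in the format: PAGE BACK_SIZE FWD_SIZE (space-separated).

After 1 (visit(X)): cur=X back=1 fwd=0
After 2 (visit(R)): cur=R back=2 fwd=0
After 3 (back): cur=X back=1 fwd=1
After 4 (visit(Q)): cur=Q back=2 fwd=0
After 5 (visit(Y)): cur=Y back=3 fwd=0
After 6 (visit(I)): cur=I back=4 fwd=0
After 7 (visit(P)): cur=P back=5 fwd=0

P 5 0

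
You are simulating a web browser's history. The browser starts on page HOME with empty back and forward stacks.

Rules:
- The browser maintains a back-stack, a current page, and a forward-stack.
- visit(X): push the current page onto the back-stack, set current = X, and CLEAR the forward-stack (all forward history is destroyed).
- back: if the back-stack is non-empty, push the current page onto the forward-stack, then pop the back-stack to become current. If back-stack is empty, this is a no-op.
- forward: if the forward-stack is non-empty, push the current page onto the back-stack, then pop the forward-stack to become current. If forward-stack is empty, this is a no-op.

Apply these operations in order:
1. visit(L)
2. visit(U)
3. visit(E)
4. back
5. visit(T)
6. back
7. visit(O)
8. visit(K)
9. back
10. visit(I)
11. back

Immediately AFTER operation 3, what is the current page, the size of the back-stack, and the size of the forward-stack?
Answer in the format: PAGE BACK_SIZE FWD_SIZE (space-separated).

After 1 (visit(L)): cur=L back=1 fwd=0
After 2 (visit(U)): cur=U back=2 fwd=0
After 3 (visit(E)): cur=E back=3 fwd=0

E 3 0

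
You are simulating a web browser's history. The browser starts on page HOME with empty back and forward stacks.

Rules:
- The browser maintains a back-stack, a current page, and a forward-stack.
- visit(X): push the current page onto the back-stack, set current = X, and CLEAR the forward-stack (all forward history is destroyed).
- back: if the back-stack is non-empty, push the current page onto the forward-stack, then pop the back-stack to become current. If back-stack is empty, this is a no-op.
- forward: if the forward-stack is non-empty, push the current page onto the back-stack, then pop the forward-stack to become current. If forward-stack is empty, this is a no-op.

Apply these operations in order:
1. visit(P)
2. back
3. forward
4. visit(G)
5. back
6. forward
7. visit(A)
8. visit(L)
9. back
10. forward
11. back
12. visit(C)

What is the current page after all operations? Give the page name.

Answer: C

Derivation:
After 1 (visit(P)): cur=P back=1 fwd=0
After 2 (back): cur=HOME back=0 fwd=1
After 3 (forward): cur=P back=1 fwd=0
After 4 (visit(G)): cur=G back=2 fwd=0
After 5 (back): cur=P back=1 fwd=1
After 6 (forward): cur=G back=2 fwd=0
After 7 (visit(A)): cur=A back=3 fwd=0
After 8 (visit(L)): cur=L back=4 fwd=0
After 9 (back): cur=A back=3 fwd=1
After 10 (forward): cur=L back=4 fwd=0
After 11 (back): cur=A back=3 fwd=1
After 12 (visit(C)): cur=C back=4 fwd=0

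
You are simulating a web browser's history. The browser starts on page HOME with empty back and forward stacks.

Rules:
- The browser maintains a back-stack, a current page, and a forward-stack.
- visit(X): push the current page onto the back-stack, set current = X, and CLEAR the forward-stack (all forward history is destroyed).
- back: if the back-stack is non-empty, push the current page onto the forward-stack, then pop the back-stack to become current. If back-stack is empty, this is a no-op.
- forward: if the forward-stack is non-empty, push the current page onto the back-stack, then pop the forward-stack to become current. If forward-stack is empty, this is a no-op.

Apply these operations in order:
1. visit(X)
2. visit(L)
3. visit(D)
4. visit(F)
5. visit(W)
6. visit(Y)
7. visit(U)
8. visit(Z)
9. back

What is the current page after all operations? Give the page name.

After 1 (visit(X)): cur=X back=1 fwd=0
After 2 (visit(L)): cur=L back=2 fwd=0
After 3 (visit(D)): cur=D back=3 fwd=0
After 4 (visit(F)): cur=F back=4 fwd=0
After 5 (visit(W)): cur=W back=5 fwd=0
After 6 (visit(Y)): cur=Y back=6 fwd=0
After 7 (visit(U)): cur=U back=7 fwd=0
After 8 (visit(Z)): cur=Z back=8 fwd=0
After 9 (back): cur=U back=7 fwd=1

Answer: U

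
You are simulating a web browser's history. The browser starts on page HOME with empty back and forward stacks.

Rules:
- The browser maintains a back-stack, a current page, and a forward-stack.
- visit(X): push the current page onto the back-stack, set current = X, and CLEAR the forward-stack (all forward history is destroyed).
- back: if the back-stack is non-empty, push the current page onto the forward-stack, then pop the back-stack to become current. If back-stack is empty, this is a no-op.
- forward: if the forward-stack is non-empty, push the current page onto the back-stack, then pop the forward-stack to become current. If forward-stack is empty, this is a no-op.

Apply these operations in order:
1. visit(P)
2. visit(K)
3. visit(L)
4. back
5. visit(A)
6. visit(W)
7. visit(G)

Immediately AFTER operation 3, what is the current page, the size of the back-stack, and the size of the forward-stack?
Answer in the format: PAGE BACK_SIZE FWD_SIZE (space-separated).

After 1 (visit(P)): cur=P back=1 fwd=0
After 2 (visit(K)): cur=K back=2 fwd=0
After 3 (visit(L)): cur=L back=3 fwd=0

L 3 0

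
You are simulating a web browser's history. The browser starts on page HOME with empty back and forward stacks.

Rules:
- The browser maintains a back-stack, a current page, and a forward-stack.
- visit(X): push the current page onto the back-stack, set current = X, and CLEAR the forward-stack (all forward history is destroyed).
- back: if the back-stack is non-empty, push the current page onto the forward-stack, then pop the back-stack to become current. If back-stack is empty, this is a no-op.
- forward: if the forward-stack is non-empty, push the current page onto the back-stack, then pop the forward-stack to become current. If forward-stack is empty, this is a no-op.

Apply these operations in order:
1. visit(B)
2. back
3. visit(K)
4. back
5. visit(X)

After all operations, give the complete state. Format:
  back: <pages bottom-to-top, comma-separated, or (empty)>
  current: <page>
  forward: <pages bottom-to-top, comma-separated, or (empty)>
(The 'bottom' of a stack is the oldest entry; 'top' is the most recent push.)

After 1 (visit(B)): cur=B back=1 fwd=0
After 2 (back): cur=HOME back=0 fwd=1
After 3 (visit(K)): cur=K back=1 fwd=0
After 4 (back): cur=HOME back=0 fwd=1
After 5 (visit(X)): cur=X back=1 fwd=0

Answer: back: HOME
current: X
forward: (empty)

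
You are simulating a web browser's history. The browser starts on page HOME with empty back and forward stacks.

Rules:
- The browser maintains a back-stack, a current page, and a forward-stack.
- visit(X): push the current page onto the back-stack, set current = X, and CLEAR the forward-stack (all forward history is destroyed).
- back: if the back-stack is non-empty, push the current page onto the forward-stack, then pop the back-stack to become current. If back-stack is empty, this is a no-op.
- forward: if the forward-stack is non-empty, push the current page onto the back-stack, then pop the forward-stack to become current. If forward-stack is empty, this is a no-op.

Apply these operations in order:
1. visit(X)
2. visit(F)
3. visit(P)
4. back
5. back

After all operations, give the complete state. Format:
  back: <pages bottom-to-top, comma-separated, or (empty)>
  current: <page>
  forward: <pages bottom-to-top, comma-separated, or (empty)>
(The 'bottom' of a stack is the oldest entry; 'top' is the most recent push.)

After 1 (visit(X)): cur=X back=1 fwd=0
After 2 (visit(F)): cur=F back=2 fwd=0
After 3 (visit(P)): cur=P back=3 fwd=0
After 4 (back): cur=F back=2 fwd=1
After 5 (back): cur=X back=1 fwd=2

Answer: back: HOME
current: X
forward: P,F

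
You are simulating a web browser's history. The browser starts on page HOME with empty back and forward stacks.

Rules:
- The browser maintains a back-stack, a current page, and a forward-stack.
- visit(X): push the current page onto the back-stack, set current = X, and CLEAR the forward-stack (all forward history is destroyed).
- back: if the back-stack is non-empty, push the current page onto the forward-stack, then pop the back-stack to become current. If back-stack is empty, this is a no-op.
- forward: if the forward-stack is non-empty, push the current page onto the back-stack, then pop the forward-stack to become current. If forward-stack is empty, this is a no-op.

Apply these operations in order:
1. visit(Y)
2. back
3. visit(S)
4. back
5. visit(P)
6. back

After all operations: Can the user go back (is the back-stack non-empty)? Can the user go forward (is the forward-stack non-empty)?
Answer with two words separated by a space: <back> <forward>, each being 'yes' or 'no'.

Answer: no yes

Derivation:
After 1 (visit(Y)): cur=Y back=1 fwd=0
After 2 (back): cur=HOME back=0 fwd=1
After 3 (visit(S)): cur=S back=1 fwd=0
After 4 (back): cur=HOME back=0 fwd=1
After 5 (visit(P)): cur=P back=1 fwd=0
After 6 (back): cur=HOME back=0 fwd=1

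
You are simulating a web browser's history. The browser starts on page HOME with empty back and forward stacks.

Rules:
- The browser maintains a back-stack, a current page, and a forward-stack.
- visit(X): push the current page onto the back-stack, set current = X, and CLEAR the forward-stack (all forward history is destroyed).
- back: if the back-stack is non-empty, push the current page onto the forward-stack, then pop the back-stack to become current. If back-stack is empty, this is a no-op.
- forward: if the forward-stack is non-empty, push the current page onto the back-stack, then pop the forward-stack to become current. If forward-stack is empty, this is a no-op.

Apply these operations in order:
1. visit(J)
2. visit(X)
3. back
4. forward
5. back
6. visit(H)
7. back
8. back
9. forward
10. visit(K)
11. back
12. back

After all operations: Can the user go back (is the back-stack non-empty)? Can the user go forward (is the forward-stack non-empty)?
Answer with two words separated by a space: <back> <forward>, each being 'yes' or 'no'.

Answer: no yes

Derivation:
After 1 (visit(J)): cur=J back=1 fwd=0
After 2 (visit(X)): cur=X back=2 fwd=0
After 3 (back): cur=J back=1 fwd=1
After 4 (forward): cur=X back=2 fwd=0
After 5 (back): cur=J back=1 fwd=1
After 6 (visit(H)): cur=H back=2 fwd=0
After 7 (back): cur=J back=1 fwd=1
After 8 (back): cur=HOME back=0 fwd=2
After 9 (forward): cur=J back=1 fwd=1
After 10 (visit(K)): cur=K back=2 fwd=0
After 11 (back): cur=J back=1 fwd=1
After 12 (back): cur=HOME back=0 fwd=2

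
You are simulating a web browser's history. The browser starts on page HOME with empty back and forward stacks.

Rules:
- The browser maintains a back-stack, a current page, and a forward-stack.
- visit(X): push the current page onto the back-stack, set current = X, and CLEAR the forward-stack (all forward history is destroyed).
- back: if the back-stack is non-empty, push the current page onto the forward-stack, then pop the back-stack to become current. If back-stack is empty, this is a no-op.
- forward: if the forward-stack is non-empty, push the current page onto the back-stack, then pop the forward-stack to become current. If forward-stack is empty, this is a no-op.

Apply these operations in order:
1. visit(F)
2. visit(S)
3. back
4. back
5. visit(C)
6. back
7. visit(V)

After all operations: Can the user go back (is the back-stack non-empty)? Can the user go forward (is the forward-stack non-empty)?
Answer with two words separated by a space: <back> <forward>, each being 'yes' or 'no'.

After 1 (visit(F)): cur=F back=1 fwd=0
After 2 (visit(S)): cur=S back=2 fwd=0
After 3 (back): cur=F back=1 fwd=1
After 4 (back): cur=HOME back=0 fwd=2
After 5 (visit(C)): cur=C back=1 fwd=0
After 6 (back): cur=HOME back=0 fwd=1
After 7 (visit(V)): cur=V back=1 fwd=0

Answer: yes no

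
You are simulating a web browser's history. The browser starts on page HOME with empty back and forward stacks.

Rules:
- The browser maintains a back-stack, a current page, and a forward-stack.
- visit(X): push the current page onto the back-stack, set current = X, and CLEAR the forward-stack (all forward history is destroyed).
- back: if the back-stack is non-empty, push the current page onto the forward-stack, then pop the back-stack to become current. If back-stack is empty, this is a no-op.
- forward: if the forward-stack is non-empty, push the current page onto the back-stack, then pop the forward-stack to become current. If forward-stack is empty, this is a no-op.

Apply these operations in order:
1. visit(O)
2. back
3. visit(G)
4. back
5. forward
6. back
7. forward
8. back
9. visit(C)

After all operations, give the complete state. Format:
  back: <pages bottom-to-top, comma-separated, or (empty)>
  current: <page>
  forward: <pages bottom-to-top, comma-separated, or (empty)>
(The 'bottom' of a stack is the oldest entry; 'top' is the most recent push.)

Answer: back: HOME
current: C
forward: (empty)

Derivation:
After 1 (visit(O)): cur=O back=1 fwd=0
After 2 (back): cur=HOME back=0 fwd=1
After 3 (visit(G)): cur=G back=1 fwd=0
After 4 (back): cur=HOME back=0 fwd=1
After 5 (forward): cur=G back=1 fwd=0
After 6 (back): cur=HOME back=0 fwd=1
After 7 (forward): cur=G back=1 fwd=0
After 8 (back): cur=HOME back=0 fwd=1
After 9 (visit(C)): cur=C back=1 fwd=0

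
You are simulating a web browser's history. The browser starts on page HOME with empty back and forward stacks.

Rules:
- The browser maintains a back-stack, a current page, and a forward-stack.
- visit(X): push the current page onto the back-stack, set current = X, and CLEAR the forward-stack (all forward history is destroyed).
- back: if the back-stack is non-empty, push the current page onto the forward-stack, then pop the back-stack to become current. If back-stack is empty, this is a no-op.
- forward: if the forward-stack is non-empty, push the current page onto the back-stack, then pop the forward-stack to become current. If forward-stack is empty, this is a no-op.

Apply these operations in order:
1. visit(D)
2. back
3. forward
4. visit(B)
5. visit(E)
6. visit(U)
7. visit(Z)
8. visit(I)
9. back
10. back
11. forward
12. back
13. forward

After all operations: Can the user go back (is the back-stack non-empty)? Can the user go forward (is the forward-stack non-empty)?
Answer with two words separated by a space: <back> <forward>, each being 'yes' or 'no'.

Answer: yes yes

Derivation:
After 1 (visit(D)): cur=D back=1 fwd=0
After 2 (back): cur=HOME back=0 fwd=1
After 3 (forward): cur=D back=1 fwd=0
After 4 (visit(B)): cur=B back=2 fwd=0
After 5 (visit(E)): cur=E back=3 fwd=0
After 6 (visit(U)): cur=U back=4 fwd=0
After 7 (visit(Z)): cur=Z back=5 fwd=0
After 8 (visit(I)): cur=I back=6 fwd=0
After 9 (back): cur=Z back=5 fwd=1
After 10 (back): cur=U back=4 fwd=2
After 11 (forward): cur=Z back=5 fwd=1
After 12 (back): cur=U back=4 fwd=2
After 13 (forward): cur=Z back=5 fwd=1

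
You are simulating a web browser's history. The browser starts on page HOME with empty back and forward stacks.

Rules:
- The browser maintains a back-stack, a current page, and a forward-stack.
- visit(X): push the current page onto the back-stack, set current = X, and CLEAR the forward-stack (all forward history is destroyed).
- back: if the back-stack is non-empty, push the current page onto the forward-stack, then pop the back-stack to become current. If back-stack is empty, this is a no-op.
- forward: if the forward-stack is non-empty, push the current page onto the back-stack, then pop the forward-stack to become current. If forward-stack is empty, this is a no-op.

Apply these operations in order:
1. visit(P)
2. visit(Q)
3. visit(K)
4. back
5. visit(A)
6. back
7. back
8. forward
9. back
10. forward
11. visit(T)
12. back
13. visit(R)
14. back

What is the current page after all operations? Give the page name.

After 1 (visit(P)): cur=P back=1 fwd=0
After 2 (visit(Q)): cur=Q back=2 fwd=0
After 3 (visit(K)): cur=K back=3 fwd=0
After 4 (back): cur=Q back=2 fwd=1
After 5 (visit(A)): cur=A back=3 fwd=0
After 6 (back): cur=Q back=2 fwd=1
After 7 (back): cur=P back=1 fwd=2
After 8 (forward): cur=Q back=2 fwd=1
After 9 (back): cur=P back=1 fwd=2
After 10 (forward): cur=Q back=2 fwd=1
After 11 (visit(T)): cur=T back=3 fwd=0
After 12 (back): cur=Q back=2 fwd=1
After 13 (visit(R)): cur=R back=3 fwd=0
After 14 (back): cur=Q back=2 fwd=1

Answer: Q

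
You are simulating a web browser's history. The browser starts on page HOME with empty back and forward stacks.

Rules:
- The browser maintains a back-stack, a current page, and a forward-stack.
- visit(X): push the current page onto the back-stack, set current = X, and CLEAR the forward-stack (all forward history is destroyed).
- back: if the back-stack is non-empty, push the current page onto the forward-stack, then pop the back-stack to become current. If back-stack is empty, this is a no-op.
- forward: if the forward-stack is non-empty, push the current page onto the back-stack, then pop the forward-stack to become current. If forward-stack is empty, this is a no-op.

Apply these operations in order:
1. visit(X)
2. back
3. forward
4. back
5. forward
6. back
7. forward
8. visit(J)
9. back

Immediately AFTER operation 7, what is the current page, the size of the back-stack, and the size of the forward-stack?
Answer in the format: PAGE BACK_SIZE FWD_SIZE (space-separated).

After 1 (visit(X)): cur=X back=1 fwd=0
After 2 (back): cur=HOME back=0 fwd=1
After 3 (forward): cur=X back=1 fwd=0
After 4 (back): cur=HOME back=0 fwd=1
After 5 (forward): cur=X back=1 fwd=0
After 6 (back): cur=HOME back=0 fwd=1
After 7 (forward): cur=X back=1 fwd=0

X 1 0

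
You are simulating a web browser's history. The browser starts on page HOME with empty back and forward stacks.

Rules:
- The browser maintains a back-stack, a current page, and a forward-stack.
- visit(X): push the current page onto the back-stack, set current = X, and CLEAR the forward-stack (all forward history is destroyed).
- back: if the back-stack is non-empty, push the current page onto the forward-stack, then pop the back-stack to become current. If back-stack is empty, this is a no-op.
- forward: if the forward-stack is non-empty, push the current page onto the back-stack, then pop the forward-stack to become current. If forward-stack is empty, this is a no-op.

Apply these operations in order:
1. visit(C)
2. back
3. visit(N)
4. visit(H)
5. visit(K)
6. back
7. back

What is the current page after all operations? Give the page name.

After 1 (visit(C)): cur=C back=1 fwd=0
After 2 (back): cur=HOME back=0 fwd=1
After 3 (visit(N)): cur=N back=1 fwd=0
After 4 (visit(H)): cur=H back=2 fwd=0
After 5 (visit(K)): cur=K back=3 fwd=0
After 6 (back): cur=H back=2 fwd=1
After 7 (back): cur=N back=1 fwd=2

Answer: N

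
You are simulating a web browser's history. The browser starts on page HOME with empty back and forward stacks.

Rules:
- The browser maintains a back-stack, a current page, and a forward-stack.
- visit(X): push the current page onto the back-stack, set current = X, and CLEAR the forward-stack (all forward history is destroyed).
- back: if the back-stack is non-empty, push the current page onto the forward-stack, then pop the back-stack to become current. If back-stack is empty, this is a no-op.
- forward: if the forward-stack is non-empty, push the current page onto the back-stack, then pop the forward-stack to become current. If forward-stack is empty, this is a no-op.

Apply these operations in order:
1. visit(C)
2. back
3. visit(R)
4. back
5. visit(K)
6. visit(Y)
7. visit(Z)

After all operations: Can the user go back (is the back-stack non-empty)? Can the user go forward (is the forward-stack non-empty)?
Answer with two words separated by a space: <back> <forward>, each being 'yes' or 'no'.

After 1 (visit(C)): cur=C back=1 fwd=0
After 2 (back): cur=HOME back=0 fwd=1
After 3 (visit(R)): cur=R back=1 fwd=0
After 4 (back): cur=HOME back=0 fwd=1
After 5 (visit(K)): cur=K back=1 fwd=0
After 6 (visit(Y)): cur=Y back=2 fwd=0
After 7 (visit(Z)): cur=Z back=3 fwd=0

Answer: yes no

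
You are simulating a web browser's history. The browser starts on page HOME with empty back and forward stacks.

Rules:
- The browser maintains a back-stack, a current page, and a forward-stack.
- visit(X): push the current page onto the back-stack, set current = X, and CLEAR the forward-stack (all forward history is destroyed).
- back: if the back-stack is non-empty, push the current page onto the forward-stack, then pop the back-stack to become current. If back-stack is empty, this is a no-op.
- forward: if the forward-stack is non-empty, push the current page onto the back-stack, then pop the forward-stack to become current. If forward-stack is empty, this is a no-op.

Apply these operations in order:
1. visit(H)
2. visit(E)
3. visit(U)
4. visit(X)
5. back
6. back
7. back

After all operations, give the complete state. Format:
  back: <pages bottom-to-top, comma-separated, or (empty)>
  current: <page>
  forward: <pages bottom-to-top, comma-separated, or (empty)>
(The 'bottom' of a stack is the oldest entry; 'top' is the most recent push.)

After 1 (visit(H)): cur=H back=1 fwd=0
After 2 (visit(E)): cur=E back=2 fwd=0
After 3 (visit(U)): cur=U back=3 fwd=0
After 4 (visit(X)): cur=X back=4 fwd=0
After 5 (back): cur=U back=3 fwd=1
After 6 (back): cur=E back=2 fwd=2
After 7 (back): cur=H back=1 fwd=3

Answer: back: HOME
current: H
forward: X,U,E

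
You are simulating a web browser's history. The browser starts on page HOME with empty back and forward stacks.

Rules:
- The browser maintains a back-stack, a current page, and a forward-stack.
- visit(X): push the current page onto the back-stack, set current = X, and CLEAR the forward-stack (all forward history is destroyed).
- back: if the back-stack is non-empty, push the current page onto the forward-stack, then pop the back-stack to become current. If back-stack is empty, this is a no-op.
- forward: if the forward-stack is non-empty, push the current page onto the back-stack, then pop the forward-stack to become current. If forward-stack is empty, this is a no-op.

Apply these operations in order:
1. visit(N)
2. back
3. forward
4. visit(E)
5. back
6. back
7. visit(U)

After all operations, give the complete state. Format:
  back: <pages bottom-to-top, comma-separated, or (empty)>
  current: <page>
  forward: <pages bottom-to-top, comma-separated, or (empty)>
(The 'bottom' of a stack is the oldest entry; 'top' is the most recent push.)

Answer: back: HOME
current: U
forward: (empty)

Derivation:
After 1 (visit(N)): cur=N back=1 fwd=0
After 2 (back): cur=HOME back=0 fwd=1
After 3 (forward): cur=N back=1 fwd=0
After 4 (visit(E)): cur=E back=2 fwd=0
After 5 (back): cur=N back=1 fwd=1
After 6 (back): cur=HOME back=0 fwd=2
After 7 (visit(U)): cur=U back=1 fwd=0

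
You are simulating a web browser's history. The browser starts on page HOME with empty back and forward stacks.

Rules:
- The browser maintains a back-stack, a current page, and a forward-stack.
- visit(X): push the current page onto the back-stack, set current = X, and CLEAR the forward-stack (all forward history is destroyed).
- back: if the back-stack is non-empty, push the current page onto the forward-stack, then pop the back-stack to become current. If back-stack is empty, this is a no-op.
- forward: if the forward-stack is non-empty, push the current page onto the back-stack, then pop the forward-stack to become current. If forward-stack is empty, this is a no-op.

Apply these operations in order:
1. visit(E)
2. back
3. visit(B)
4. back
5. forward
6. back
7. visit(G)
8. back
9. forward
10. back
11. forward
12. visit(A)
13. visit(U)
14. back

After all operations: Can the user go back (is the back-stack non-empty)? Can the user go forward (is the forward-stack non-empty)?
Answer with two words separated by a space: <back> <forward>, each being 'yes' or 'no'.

After 1 (visit(E)): cur=E back=1 fwd=0
After 2 (back): cur=HOME back=0 fwd=1
After 3 (visit(B)): cur=B back=1 fwd=0
After 4 (back): cur=HOME back=0 fwd=1
After 5 (forward): cur=B back=1 fwd=0
After 6 (back): cur=HOME back=0 fwd=1
After 7 (visit(G)): cur=G back=1 fwd=0
After 8 (back): cur=HOME back=0 fwd=1
After 9 (forward): cur=G back=1 fwd=0
After 10 (back): cur=HOME back=0 fwd=1
After 11 (forward): cur=G back=1 fwd=0
After 12 (visit(A)): cur=A back=2 fwd=0
After 13 (visit(U)): cur=U back=3 fwd=0
After 14 (back): cur=A back=2 fwd=1

Answer: yes yes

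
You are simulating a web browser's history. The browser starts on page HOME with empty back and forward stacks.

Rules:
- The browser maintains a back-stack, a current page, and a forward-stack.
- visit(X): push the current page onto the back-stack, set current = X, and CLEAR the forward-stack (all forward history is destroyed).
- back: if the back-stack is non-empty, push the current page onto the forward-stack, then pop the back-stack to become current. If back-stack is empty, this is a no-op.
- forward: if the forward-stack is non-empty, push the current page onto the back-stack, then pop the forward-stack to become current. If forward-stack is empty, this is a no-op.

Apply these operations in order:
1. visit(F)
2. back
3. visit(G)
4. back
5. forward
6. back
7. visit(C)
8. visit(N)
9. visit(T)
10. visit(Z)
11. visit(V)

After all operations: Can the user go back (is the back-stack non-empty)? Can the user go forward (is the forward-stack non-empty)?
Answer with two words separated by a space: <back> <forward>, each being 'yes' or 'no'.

Answer: yes no

Derivation:
After 1 (visit(F)): cur=F back=1 fwd=0
After 2 (back): cur=HOME back=0 fwd=1
After 3 (visit(G)): cur=G back=1 fwd=0
After 4 (back): cur=HOME back=0 fwd=1
After 5 (forward): cur=G back=1 fwd=0
After 6 (back): cur=HOME back=0 fwd=1
After 7 (visit(C)): cur=C back=1 fwd=0
After 8 (visit(N)): cur=N back=2 fwd=0
After 9 (visit(T)): cur=T back=3 fwd=0
After 10 (visit(Z)): cur=Z back=4 fwd=0
After 11 (visit(V)): cur=V back=5 fwd=0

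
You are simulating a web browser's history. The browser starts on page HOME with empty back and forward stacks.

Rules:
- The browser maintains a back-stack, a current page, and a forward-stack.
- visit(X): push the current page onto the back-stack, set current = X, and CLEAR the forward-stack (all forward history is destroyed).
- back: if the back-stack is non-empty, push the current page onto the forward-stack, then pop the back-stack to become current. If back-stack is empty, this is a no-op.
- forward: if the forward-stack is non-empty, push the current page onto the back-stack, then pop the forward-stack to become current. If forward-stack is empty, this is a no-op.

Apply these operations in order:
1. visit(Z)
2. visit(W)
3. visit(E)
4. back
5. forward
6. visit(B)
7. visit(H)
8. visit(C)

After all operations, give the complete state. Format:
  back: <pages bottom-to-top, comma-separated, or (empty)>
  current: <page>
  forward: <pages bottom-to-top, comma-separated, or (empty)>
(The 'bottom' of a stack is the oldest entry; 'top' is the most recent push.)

Answer: back: HOME,Z,W,E,B,H
current: C
forward: (empty)

Derivation:
After 1 (visit(Z)): cur=Z back=1 fwd=0
After 2 (visit(W)): cur=W back=2 fwd=0
After 3 (visit(E)): cur=E back=3 fwd=0
After 4 (back): cur=W back=2 fwd=1
After 5 (forward): cur=E back=3 fwd=0
After 6 (visit(B)): cur=B back=4 fwd=0
After 7 (visit(H)): cur=H back=5 fwd=0
After 8 (visit(C)): cur=C back=6 fwd=0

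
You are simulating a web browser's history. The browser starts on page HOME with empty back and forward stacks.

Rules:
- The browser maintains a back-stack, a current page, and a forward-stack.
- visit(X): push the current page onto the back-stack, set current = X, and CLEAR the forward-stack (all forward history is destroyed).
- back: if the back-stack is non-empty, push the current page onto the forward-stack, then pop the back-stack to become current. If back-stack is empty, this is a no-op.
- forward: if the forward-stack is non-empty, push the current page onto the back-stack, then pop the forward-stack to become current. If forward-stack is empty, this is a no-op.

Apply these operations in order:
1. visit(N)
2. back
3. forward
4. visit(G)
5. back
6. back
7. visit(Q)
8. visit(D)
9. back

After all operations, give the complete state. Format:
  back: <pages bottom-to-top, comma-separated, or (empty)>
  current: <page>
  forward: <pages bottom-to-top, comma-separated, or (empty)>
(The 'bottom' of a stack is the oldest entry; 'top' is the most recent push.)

Answer: back: HOME
current: Q
forward: D

Derivation:
After 1 (visit(N)): cur=N back=1 fwd=0
After 2 (back): cur=HOME back=0 fwd=1
After 3 (forward): cur=N back=1 fwd=0
After 4 (visit(G)): cur=G back=2 fwd=0
After 5 (back): cur=N back=1 fwd=1
After 6 (back): cur=HOME back=0 fwd=2
After 7 (visit(Q)): cur=Q back=1 fwd=0
After 8 (visit(D)): cur=D back=2 fwd=0
After 9 (back): cur=Q back=1 fwd=1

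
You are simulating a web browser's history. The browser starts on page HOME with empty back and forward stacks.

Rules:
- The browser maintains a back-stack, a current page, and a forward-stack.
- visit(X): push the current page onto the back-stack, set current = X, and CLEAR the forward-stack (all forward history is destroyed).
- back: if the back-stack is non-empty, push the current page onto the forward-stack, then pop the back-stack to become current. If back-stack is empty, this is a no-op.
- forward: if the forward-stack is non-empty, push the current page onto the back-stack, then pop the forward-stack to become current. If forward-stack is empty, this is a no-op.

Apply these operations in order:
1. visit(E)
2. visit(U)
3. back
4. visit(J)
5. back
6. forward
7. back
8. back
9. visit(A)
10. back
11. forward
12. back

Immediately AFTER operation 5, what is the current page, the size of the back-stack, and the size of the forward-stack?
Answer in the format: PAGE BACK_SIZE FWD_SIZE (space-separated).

After 1 (visit(E)): cur=E back=1 fwd=0
After 2 (visit(U)): cur=U back=2 fwd=0
After 3 (back): cur=E back=1 fwd=1
After 4 (visit(J)): cur=J back=2 fwd=0
After 5 (back): cur=E back=1 fwd=1

E 1 1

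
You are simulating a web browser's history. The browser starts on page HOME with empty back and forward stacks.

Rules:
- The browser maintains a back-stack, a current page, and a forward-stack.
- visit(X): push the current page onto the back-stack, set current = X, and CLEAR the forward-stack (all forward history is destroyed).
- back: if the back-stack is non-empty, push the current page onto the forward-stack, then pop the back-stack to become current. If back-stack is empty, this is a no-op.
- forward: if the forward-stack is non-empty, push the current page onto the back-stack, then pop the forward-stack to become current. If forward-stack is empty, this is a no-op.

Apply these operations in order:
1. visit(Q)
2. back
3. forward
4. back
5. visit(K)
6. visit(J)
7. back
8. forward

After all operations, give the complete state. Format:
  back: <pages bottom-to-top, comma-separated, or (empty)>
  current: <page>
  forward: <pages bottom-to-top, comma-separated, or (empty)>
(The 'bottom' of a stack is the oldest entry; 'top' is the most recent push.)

After 1 (visit(Q)): cur=Q back=1 fwd=0
After 2 (back): cur=HOME back=0 fwd=1
After 3 (forward): cur=Q back=1 fwd=0
After 4 (back): cur=HOME back=0 fwd=1
After 5 (visit(K)): cur=K back=1 fwd=0
After 6 (visit(J)): cur=J back=2 fwd=0
After 7 (back): cur=K back=1 fwd=1
After 8 (forward): cur=J back=2 fwd=0

Answer: back: HOME,K
current: J
forward: (empty)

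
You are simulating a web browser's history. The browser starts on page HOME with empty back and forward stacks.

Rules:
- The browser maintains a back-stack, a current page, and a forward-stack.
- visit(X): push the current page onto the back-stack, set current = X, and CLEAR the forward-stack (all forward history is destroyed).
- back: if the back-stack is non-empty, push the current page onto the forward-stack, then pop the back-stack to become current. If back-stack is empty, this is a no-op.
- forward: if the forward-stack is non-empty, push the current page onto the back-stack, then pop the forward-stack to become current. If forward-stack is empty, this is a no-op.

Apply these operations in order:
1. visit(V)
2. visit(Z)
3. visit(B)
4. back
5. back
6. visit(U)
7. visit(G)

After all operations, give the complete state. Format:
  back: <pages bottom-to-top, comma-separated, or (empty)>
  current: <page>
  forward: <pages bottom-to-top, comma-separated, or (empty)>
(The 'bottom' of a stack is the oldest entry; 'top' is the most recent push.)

Answer: back: HOME,V,U
current: G
forward: (empty)

Derivation:
After 1 (visit(V)): cur=V back=1 fwd=0
After 2 (visit(Z)): cur=Z back=2 fwd=0
After 3 (visit(B)): cur=B back=3 fwd=0
After 4 (back): cur=Z back=2 fwd=1
After 5 (back): cur=V back=1 fwd=2
After 6 (visit(U)): cur=U back=2 fwd=0
After 7 (visit(G)): cur=G back=3 fwd=0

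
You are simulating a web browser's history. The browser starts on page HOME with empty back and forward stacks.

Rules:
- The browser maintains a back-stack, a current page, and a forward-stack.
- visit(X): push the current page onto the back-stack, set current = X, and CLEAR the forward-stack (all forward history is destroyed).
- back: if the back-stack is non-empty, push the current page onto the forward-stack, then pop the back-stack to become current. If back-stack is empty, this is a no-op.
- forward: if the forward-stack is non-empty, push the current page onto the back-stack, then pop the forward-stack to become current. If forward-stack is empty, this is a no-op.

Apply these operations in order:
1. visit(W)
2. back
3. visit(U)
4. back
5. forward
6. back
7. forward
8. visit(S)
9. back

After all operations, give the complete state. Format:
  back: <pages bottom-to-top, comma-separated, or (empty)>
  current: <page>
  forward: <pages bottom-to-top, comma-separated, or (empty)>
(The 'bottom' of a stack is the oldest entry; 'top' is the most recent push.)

After 1 (visit(W)): cur=W back=1 fwd=0
After 2 (back): cur=HOME back=0 fwd=1
After 3 (visit(U)): cur=U back=1 fwd=0
After 4 (back): cur=HOME back=0 fwd=1
After 5 (forward): cur=U back=1 fwd=0
After 6 (back): cur=HOME back=0 fwd=1
After 7 (forward): cur=U back=1 fwd=0
After 8 (visit(S)): cur=S back=2 fwd=0
After 9 (back): cur=U back=1 fwd=1

Answer: back: HOME
current: U
forward: S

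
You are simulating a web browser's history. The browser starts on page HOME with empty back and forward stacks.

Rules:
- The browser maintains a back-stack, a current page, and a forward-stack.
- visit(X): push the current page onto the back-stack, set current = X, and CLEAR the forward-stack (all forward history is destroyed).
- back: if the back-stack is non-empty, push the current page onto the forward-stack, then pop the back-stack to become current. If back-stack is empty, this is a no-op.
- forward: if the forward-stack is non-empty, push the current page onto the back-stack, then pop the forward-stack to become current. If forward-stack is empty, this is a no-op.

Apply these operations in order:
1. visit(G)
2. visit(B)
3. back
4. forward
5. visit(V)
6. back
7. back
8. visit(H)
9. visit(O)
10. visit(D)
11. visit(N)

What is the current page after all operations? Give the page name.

After 1 (visit(G)): cur=G back=1 fwd=0
After 2 (visit(B)): cur=B back=2 fwd=0
After 3 (back): cur=G back=1 fwd=1
After 4 (forward): cur=B back=2 fwd=0
After 5 (visit(V)): cur=V back=3 fwd=0
After 6 (back): cur=B back=2 fwd=1
After 7 (back): cur=G back=1 fwd=2
After 8 (visit(H)): cur=H back=2 fwd=0
After 9 (visit(O)): cur=O back=3 fwd=0
After 10 (visit(D)): cur=D back=4 fwd=0
After 11 (visit(N)): cur=N back=5 fwd=0

Answer: N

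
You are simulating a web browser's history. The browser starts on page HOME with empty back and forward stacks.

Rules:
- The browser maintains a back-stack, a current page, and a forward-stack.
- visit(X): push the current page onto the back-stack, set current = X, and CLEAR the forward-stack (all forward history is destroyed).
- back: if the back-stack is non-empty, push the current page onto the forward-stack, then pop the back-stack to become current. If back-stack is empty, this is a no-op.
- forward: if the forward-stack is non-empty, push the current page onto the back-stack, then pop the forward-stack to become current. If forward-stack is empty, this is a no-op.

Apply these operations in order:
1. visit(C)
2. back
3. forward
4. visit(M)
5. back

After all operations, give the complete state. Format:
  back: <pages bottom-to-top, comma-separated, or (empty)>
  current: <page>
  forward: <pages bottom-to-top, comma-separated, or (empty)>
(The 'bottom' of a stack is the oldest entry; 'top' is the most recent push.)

After 1 (visit(C)): cur=C back=1 fwd=0
After 2 (back): cur=HOME back=0 fwd=1
After 3 (forward): cur=C back=1 fwd=0
After 4 (visit(M)): cur=M back=2 fwd=0
After 5 (back): cur=C back=1 fwd=1

Answer: back: HOME
current: C
forward: M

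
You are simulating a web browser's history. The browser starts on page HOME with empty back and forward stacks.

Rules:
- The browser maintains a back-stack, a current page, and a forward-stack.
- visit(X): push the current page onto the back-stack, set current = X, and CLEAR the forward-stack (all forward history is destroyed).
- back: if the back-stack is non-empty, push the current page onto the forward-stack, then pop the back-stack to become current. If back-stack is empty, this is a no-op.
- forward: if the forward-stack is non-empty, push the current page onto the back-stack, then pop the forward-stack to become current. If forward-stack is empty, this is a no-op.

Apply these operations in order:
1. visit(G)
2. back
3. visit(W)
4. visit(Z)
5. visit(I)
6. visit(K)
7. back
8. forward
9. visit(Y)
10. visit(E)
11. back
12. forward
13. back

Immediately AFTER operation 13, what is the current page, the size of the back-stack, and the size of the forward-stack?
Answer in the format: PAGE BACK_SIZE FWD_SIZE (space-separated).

After 1 (visit(G)): cur=G back=1 fwd=0
After 2 (back): cur=HOME back=0 fwd=1
After 3 (visit(W)): cur=W back=1 fwd=0
After 4 (visit(Z)): cur=Z back=2 fwd=0
After 5 (visit(I)): cur=I back=3 fwd=0
After 6 (visit(K)): cur=K back=4 fwd=0
After 7 (back): cur=I back=3 fwd=1
After 8 (forward): cur=K back=4 fwd=0
After 9 (visit(Y)): cur=Y back=5 fwd=0
After 10 (visit(E)): cur=E back=6 fwd=0
After 11 (back): cur=Y back=5 fwd=1
After 12 (forward): cur=E back=6 fwd=0
After 13 (back): cur=Y back=5 fwd=1

Y 5 1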